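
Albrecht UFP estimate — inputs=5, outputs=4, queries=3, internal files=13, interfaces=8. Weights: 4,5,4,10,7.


UFP = EI*4 + EO*5 + EQ*4 + ILF*10 + EIF*7
UFP = 5*4 + 4*5 + 3*4 + 13*10 + 8*7
UFP = 20 + 20 + 12 + 130 + 56
UFP = 238

238


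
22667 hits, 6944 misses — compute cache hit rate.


Formula: hit rate = hits / (hits + misses) * 100
hit rate = 22667 / (22667 + 6944) * 100
hit rate = 22667 / 29611 * 100
hit rate = 76.55%

76.55%


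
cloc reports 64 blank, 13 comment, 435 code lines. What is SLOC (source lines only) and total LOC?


Total LOC = blank + comment + code
Total LOC = 64 + 13 + 435 = 512
SLOC (source only) = code = 435

Total LOC: 512, SLOC: 435


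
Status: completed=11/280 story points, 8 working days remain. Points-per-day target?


Formula: Required rate = Remaining points / Days left
Remaining = 280 - 11 = 269 points
Required rate = 269 / 8 = 33.63 points/day

33.63 points/day


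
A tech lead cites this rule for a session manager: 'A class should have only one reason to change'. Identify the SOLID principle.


This describes the Single Responsibility Principle (SRP)

Single Responsibility Principle (SRP)


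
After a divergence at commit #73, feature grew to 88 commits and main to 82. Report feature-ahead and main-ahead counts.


Common ancestor: commit #73
feature commits after divergence: 88 - 73 = 15
main commits after divergence: 82 - 73 = 9
feature is 15 commits ahead of main
main is 9 commits ahead of feature

feature ahead: 15, main ahead: 9


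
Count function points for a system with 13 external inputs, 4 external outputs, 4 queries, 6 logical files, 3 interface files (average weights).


UFP = EI*4 + EO*5 + EQ*4 + ILF*10 + EIF*7
UFP = 13*4 + 4*5 + 4*4 + 6*10 + 3*7
UFP = 52 + 20 + 16 + 60 + 21
UFP = 169

169


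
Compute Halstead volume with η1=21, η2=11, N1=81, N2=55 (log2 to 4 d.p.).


Formula: V = N * log2(η), where N = N1 + N2 and η = η1 + η2
η = 21 + 11 = 32
N = 81 + 55 = 136
log2(32) ≈ 5.0000
V = 136 * 5.0000 = 680.00

680.00


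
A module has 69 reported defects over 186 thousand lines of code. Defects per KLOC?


Defect density = defects / KLOC
Defect density = 69 / 186
Defect density = 0.371 defects/KLOC

0.371 defects/KLOC


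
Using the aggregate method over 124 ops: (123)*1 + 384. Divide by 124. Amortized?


Formula: Amortized cost = Total cost / Operations
Total cost = (123 * 1) + (1 * 384)
Total cost = 123 + 384 = 507
Amortized = 507 / 124 = 4.0887

4.0887


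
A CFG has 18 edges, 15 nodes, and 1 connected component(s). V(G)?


Formula: V(G) = E - N + 2P
V(G) = 18 - 15 + 2*1
V(G) = 3 + 2
V(G) = 5

5


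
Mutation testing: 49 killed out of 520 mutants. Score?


Mutation score = killed / total * 100
Mutation score = 49 / 520 * 100
Mutation score = 9.42%

9.42%


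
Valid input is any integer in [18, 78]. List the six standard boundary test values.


Range: [18, 78]
Boundaries: just below min, min, min+1, max-1, max, just above max
Values: [17, 18, 19, 77, 78, 79]

[17, 18, 19, 77, 78, 79]


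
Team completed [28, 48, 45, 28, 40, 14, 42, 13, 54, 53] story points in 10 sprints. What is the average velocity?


Formula: Avg velocity = Total points / Number of sprints
Points: [28, 48, 45, 28, 40, 14, 42, 13, 54, 53]
Sum = 28 + 48 + 45 + 28 + 40 + 14 + 42 + 13 + 54 + 53 = 365
Avg velocity = 365 / 10 = 36.5 points/sprint

36.5 points/sprint


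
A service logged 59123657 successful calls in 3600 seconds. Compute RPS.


Formula: throughput = requests / seconds
throughput = 59123657 / 3600
throughput = 16423.24 requests/second

16423.24 requests/second


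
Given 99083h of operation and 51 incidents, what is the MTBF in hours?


Formula: MTBF = Total operating time / Number of failures
MTBF = 99083 / 51
MTBF = 1942.8 hours

1942.8 hours


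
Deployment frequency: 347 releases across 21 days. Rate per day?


Formula: deployments per day = releases / days
= 347 / 21
= 16.524 deploys/day
(equivalently, 115.67 deploys/week)

16.524 deploys/day


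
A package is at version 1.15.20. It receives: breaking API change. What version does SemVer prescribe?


Current: 1.15.20
Change category: 'breaking API change' → major bump
SemVer rule: major bump → increment MAJOR, reset MINOR and PATCH to 0
New: 2.0.0

2.0.0


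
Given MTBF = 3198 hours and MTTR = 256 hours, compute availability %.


Availability = MTBF / (MTBF + MTTR)
Availability = 3198 / (3198 + 256)
Availability = 3198 / 3454
Availability = 92.5883%

92.5883%


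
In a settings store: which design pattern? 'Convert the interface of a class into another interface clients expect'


This matches the Adapter pattern

Adapter


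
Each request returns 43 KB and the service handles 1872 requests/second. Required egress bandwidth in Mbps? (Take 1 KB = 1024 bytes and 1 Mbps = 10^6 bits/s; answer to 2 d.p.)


Formula: Mbps = payload_bytes * RPS * 8 / 1e6
Payload per request = 43 KB = 43 * 1024 = 44032 bytes
Total bytes/sec = 44032 * 1872 = 82427904
Total bits/sec = 82427904 * 8 = 659423232
Mbps = 659423232 / 1e6 = 659.42

659.42 Mbps


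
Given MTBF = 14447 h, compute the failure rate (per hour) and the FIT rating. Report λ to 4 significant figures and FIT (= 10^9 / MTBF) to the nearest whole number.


Formula: λ = 1 / MTBF; FIT = λ × 1e9 = 1e9 / MTBF
λ = 1 / 14447 ≈ 6.922e-05 failures/hour
FIT = 1e9 / 14447 ≈ 69219 failures per 1e9 hours (nearest whole number)

λ = 6.922e-05 /h, FIT = 69219


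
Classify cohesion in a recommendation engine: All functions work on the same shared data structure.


Reasoning: Functions share data
Type: Communicational cohesion

Communicational cohesion


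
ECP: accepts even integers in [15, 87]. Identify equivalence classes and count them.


Constraint: even integers in [15, 87]
Class 1: x < 15 — out-of-range invalid
Class 2: x in [15,87] but odd — wrong type invalid
Class 3: x in [15,87] and even — valid
Class 4: x > 87 — out-of-range invalid
Total equivalence classes: 4

4 equivalence classes


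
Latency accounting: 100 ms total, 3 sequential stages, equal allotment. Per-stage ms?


Formula: per_stage = total_budget / stages
per_stage = 100 / 3
per_stage = 33.33 ms

33.33 ms


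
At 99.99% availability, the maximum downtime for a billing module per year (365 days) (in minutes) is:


Formula: allowed downtime = period * (100 - SLA) / 100
Period (year (365 days)) = 525600 minutes
Unavailability fraction = (100 - 99.99) / 100
Allowed downtime = 525600 * (100 - 99.99) / 100
Allowed downtime = 52.56 minutes

52.56 minutes


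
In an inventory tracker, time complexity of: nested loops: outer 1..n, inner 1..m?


Reasoning: product of independent bounds
Complexity: O(n*m)

O(n*m)


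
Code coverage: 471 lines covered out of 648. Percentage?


Coverage = covered / total * 100
Coverage = 471 / 648 * 100
Coverage = 72.69%

72.69%


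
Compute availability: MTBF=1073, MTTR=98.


Availability = MTBF / (MTBF + MTTR)
Availability = 1073 / (1073 + 98)
Availability = 1073 / 1171
Availability = 91.6311%

91.6311%


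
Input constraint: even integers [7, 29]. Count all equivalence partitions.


Constraint: even integers in [7, 29]
Class 1: x < 7 — out-of-range invalid
Class 2: x in [7,29] but odd — wrong type invalid
Class 3: x in [7,29] and even — valid
Class 4: x > 29 — out-of-range invalid
Total equivalence classes: 4

4 equivalence classes


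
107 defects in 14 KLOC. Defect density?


Defect density = defects / KLOC
Defect density = 107 / 14
Defect density = 7.643 defects/KLOC

7.643 defects/KLOC


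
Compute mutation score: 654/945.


Mutation score = killed / total * 100
Mutation score = 654 / 945 * 100
Mutation score = 69.21%

69.21%


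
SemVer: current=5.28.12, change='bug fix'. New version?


Current: 5.28.12
Change category: 'bug fix' → patch bump
SemVer rule: patch bump → increment PATCH (MAJOR and MINOR unchanged)
New: 5.28.13

5.28.13


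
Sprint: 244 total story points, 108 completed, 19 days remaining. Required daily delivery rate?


Formula: Required rate = Remaining points / Days left
Remaining = 244 - 108 = 136 points
Required rate = 136 / 19 = 7.16 points/day

7.16 points/day


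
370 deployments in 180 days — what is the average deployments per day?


Formula: deployments per day = releases / days
= 370 / 180
= 2.056 deploys/day
(equivalently, 14.39 deploys/week)

2.056 deploys/day


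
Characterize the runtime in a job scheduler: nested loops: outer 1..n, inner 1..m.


Reasoning: product of independent bounds
Complexity: O(n*m)

O(n*m)


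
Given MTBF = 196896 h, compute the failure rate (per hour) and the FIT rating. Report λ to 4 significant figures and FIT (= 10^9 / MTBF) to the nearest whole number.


Formula: λ = 1 / MTBF; FIT = λ × 1e9 = 1e9 / MTBF
λ = 1 / 196896 ≈ 5.079e-06 failures/hour
FIT = 1e9 / 196896 ≈ 5079 failures per 1e9 hours (nearest whole number)

λ = 5.079e-06 /h, FIT = 5079


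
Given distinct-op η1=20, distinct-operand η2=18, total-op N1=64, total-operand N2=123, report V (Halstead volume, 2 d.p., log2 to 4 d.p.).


Formula: V = N * log2(η), where N = N1 + N2 and η = η1 + η2
η = 20 + 18 = 38
N = 64 + 123 = 187
log2(38) ≈ 5.2479
V = 187 * 5.2479 = 981.36

981.36


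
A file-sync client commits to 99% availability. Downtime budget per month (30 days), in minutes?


Formula: allowed downtime = period * (100 - SLA) / 100
Period (month (30 days)) = 43200 minutes
Unavailability fraction = (100 - 99.0) / 100
Allowed downtime = 43200 * (100 - 99.0) / 100
Allowed downtime = 432.0 minutes

432.0 minutes


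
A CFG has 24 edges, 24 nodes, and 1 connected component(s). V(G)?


Formula: V(G) = E - N + 2P
V(G) = 24 - 24 + 2*1
V(G) = 0 + 2
V(G) = 2

2


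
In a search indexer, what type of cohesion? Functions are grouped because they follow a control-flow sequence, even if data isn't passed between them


Reasoning: Grouped by order of execution within a routine, not by data flow
Type: Procedural cohesion

Procedural cohesion


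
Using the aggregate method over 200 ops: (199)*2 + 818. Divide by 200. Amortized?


Formula: Amortized cost = Total cost / Operations
Total cost = (199 * 2) + (1 * 818)
Total cost = 398 + 818 = 1216
Amortized = 1216 / 200 = 6.08

6.08


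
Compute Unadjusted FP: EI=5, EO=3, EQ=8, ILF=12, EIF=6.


UFP = EI*4 + EO*5 + EQ*4 + ILF*10 + EIF*7
UFP = 5*4 + 3*5 + 8*4 + 12*10 + 6*7
UFP = 20 + 15 + 32 + 120 + 42
UFP = 229

229


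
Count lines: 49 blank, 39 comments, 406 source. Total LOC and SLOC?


Total LOC = blank + comment + code
Total LOC = 49 + 39 + 406 = 494
SLOC (source only) = code = 406

Total LOC: 494, SLOC: 406


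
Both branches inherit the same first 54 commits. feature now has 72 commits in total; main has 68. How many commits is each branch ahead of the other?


Common ancestor: commit #54
feature commits after divergence: 72 - 54 = 18
main commits after divergence: 68 - 54 = 14
feature is 18 commits ahead of main
main is 14 commits ahead of feature

feature ahead: 18, main ahead: 14


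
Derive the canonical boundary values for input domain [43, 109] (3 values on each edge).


Range: [43, 109]
Boundaries: just below min, min, min+1, max-1, max, just above max
Values: [42, 43, 44, 108, 109, 110]

[42, 43, 44, 108, 109, 110]


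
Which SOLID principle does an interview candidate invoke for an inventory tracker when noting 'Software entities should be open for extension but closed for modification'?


This describes the Open/Closed Principle (OCP)

Open/Closed Principle (OCP)


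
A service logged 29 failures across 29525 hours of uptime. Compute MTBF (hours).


Formula: MTBF = Total operating time / Number of failures
MTBF = 29525 / 29
MTBF = 1018.1 hours

1018.1 hours


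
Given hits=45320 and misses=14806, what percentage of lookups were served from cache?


Formula: hit rate = hits / (hits + misses) * 100
hit rate = 45320 / (45320 + 14806) * 100
hit rate = 45320 / 60126 * 100
hit rate = 75.38%

75.38%


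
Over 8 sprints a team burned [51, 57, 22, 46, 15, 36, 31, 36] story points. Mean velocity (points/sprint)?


Formula: Avg velocity = Total points / Number of sprints
Points: [51, 57, 22, 46, 15, 36, 31, 36]
Sum = 51 + 57 + 22 + 46 + 15 + 36 + 31 + 36 = 294
Avg velocity = 294 / 8 = 36.75 points/sprint

36.75 points/sprint


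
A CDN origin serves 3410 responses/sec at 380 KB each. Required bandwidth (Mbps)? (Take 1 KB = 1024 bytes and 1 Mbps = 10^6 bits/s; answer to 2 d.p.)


Formula: Mbps = payload_bytes * RPS * 8 / 1e6
Payload per request = 380 KB = 380 * 1024 = 389120 bytes
Total bytes/sec = 389120 * 3410 = 1326899200
Total bits/sec = 1326899200 * 8 = 10615193600
Mbps = 10615193600 / 1e6 = 10615.19

10615.19 Mbps


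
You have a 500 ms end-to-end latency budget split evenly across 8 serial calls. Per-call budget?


Formula: per_stage = total_budget / stages
per_stage = 500 / 8
per_stage = 62.5 ms

62.5 ms


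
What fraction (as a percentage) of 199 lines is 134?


Coverage = covered / total * 100
Coverage = 134 / 199 * 100
Coverage = 67.34%

67.34%


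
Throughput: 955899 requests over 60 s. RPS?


Formula: throughput = requests / seconds
throughput = 955899 / 60
throughput = 15931.65 requests/second

15931.65 requests/second


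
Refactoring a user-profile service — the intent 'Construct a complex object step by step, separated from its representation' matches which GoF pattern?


This matches the Builder pattern

Builder


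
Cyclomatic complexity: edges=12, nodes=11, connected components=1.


Formula: V(G) = E - N + 2P
V(G) = 12 - 11 + 2*1
V(G) = 1 + 2
V(G) = 3

3


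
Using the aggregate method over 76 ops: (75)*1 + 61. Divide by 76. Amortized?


Formula: Amortized cost = Total cost / Operations
Total cost = (75 * 1) + (1 * 61)
Total cost = 75 + 61 = 136
Amortized = 136 / 76 = 1.7895

1.7895


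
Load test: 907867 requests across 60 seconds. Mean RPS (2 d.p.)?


Formula: throughput = requests / seconds
throughput = 907867 / 60
throughput = 15131.12 requests/second

15131.12 requests/second


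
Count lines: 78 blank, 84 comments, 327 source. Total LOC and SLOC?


Total LOC = blank + comment + code
Total LOC = 78 + 84 + 327 = 489
SLOC (source only) = code = 327

Total LOC: 489, SLOC: 327


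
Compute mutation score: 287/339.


Mutation score = killed / total * 100
Mutation score = 287 / 339 * 100
Mutation score = 84.66%

84.66%


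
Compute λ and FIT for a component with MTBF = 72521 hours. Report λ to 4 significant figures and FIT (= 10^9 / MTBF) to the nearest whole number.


Formula: λ = 1 / MTBF; FIT = λ × 1e9 = 1e9 / MTBF
λ = 1 / 72521 ≈ 1.379e-05 failures/hour
FIT = 1e9 / 72521 ≈ 13789 failures per 1e9 hours (nearest whole number)

λ = 1.379e-05 /h, FIT = 13789


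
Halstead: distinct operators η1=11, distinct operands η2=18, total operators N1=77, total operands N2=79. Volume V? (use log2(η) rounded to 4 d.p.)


Formula: V = N * log2(η), where N = N1 + N2 and η = η1 + η2
η = 11 + 18 = 29
N = 77 + 79 = 156
log2(29) ≈ 4.8580
V = 156 * 4.8580 = 757.85

757.85


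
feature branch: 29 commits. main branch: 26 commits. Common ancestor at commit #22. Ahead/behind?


Common ancestor: commit #22
feature commits after divergence: 29 - 22 = 7
main commits after divergence: 26 - 22 = 4
feature is 7 commits ahead of main
main is 4 commits ahead of feature

feature ahead: 7, main ahead: 4


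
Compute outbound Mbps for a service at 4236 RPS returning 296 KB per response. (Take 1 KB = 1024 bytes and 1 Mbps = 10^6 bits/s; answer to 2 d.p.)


Formula: Mbps = payload_bytes * RPS * 8 / 1e6
Payload per request = 296 KB = 296 * 1024 = 303104 bytes
Total bytes/sec = 303104 * 4236 = 1283948544
Total bits/sec = 1283948544 * 8 = 10271588352
Mbps = 10271588352 / 1e6 = 10271.59

10271.59 Mbps


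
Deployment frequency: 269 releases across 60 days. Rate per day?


Formula: deployments per day = releases / days
= 269 / 60
= 4.483 deploys/day
(equivalently, 31.38 deploys/week)

4.483 deploys/day


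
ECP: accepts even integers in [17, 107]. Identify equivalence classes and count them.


Constraint: even integers in [17, 107]
Class 1: x < 17 — out-of-range invalid
Class 2: x in [17,107] but odd — wrong type invalid
Class 3: x in [17,107] and even — valid
Class 4: x > 107 — out-of-range invalid
Total equivalence classes: 4

4 equivalence classes


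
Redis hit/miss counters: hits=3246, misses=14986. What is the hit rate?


Formula: hit rate = hits / (hits + misses) * 100
hit rate = 3246 / (3246 + 14986) * 100
hit rate = 3246 / 18232 * 100
hit rate = 17.8%

17.8%


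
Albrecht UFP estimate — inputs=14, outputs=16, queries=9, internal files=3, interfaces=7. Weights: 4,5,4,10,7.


UFP = EI*4 + EO*5 + EQ*4 + ILF*10 + EIF*7
UFP = 14*4 + 16*5 + 9*4 + 3*10 + 7*7
UFP = 56 + 80 + 36 + 30 + 49
UFP = 251

251


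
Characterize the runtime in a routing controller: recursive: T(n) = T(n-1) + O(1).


Reasoning: linear recursion with constant work per frame
Complexity: O(n)

O(n)


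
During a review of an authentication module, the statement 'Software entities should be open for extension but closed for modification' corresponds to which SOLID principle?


This describes the Open/Closed Principle (OCP)

Open/Closed Principle (OCP)


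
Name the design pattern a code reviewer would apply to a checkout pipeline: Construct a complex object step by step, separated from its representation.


This matches the Builder pattern

Builder


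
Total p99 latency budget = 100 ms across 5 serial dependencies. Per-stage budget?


Formula: per_stage = total_budget / stages
per_stage = 100 / 5
per_stage = 20.0 ms

20.0 ms


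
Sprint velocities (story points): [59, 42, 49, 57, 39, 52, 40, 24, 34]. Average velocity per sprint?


Formula: Avg velocity = Total points / Number of sprints
Points: [59, 42, 49, 57, 39, 52, 40, 24, 34]
Sum = 59 + 42 + 49 + 57 + 39 + 52 + 40 + 24 + 34 = 396
Avg velocity = 396 / 9 = 44.0 points/sprint

44.0 points/sprint


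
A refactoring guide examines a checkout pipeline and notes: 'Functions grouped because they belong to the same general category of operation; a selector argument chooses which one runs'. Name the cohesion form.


Reasoning: Grouped by category of activity, not by data or sequence
Type: Logical cohesion

Logical cohesion


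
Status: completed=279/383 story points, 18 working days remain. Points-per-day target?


Formula: Required rate = Remaining points / Days left
Remaining = 383 - 279 = 104 points
Required rate = 104 / 18 = 5.78 points/day

5.78 points/day


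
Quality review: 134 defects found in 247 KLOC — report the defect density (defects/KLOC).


Defect density = defects / KLOC
Defect density = 134 / 247
Defect density = 0.543 defects/KLOC

0.543 defects/KLOC


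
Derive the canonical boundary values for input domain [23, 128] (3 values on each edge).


Range: [23, 128]
Boundaries: just below min, min, min+1, max-1, max, just above max
Values: [22, 23, 24, 127, 128, 129]

[22, 23, 24, 127, 128, 129]


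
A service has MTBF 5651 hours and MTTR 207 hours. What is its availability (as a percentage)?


Availability = MTBF / (MTBF + MTTR)
Availability = 5651 / (5651 + 207)
Availability = 5651 / 5858
Availability = 96.4664%

96.4664%


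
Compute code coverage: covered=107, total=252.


Coverage = covered / total * 100
Coverage = 107 / 252 * 100
Coverage = 42.46%

42.46%


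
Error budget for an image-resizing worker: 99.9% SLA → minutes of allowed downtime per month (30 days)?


Formula: allowed downtime = period * (100 - SLA) / 100
Period (month (30 days)) = 43200 minutes
Unavailability fraction = (100 - 99.9) / 100
Allowed downtime = 43200 * (100 - 99.9) / 100
Allowed downtime = 43.2 minutes

43.2 minutes


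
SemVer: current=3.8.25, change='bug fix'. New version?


Current: 3.8.25
Change category: 'bug fix' → patch bump
SemVer rule: patch bump → increment PATCH (MAJOR and MINOR unchanged)
New: 3.8.26

3.8.26


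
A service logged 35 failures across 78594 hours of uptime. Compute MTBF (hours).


Formula: MTBF = Total operating time / Number of failures
MTBF = 78594 / 35
MTBF = 2245.54 hours

2245.54 hours


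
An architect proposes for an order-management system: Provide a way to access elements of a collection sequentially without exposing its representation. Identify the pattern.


This matches the Iterator pattern

Iterator


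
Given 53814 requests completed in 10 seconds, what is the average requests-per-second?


Formula: throughput = requests / seconds
throughput = 53814 / 10
throughput = 5381.4 requests/second

5381.4 requests/second


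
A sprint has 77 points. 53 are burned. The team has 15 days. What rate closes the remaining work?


Formula: Required rate = Remaining points / Days left
Remaining = 77 - 53 = 24 points
Required rate = 24 / 15 = 1.6 points/day

1.6 points/day


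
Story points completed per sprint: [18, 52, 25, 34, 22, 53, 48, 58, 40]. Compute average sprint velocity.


Formula: Avg velocity = Total points / Number of sprints
Points: [18, 52, 25, 34, 22, 53, 48, 58, 40]
Sum = 18 + 52 + 25 + 34 + 22 + 53 + 48 + 58 + 40 = 350
Avg velocity = 350 / 9 = 38.89 points/sprint

38.89 points/sprint


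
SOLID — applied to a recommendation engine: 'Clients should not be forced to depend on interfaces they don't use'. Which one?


This describes the Interface Segregation Principle (ISP)

Interface Segregation Principle (ISP)


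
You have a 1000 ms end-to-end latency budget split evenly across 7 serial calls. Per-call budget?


Formula: per_stage = total_budget / stages
per_stage = 1000 / 7
per_stage = 142.86 ms

142.86 ms


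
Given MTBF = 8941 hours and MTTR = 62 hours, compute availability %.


Availability = MTBF / (MTBF + MTTR)
Availability = 8941 / (8941 + 62)
Availability = 8941 / 9003
Availability = 99.3113%

99.3113%


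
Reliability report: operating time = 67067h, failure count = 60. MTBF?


Formula: MTBF = Total operating time / Number of failures
MTBF = 67067 / 60
MTBF = 1117.78 hours

1117.78 hours


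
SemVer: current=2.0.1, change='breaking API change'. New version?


Current: 2.0.1
Change category: 'breaking API change' → major bump
SemVer rule: major bump → increment MAJOR, reset MINOR and PATCH to 0
New: 3.0.0

3.0.0


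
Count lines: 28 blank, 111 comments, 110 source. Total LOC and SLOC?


Total LOC = blank + comment + code
Total LOC = 28 + 111 + 110 = 249
SLOC (source only) = code = 110

Total LOC: 249, SLOC: 110


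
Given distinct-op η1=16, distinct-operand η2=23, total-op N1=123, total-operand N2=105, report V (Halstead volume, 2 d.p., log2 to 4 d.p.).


Formula: V = N * log2(η), where N = N1 + N2 and η = η1 + η2
η = 16 + 23 = 39
N = 123 + 105 = 228
log2(39) ≈ 5.2854
V = 228 * 5.2854 = 1205.07

1205.07


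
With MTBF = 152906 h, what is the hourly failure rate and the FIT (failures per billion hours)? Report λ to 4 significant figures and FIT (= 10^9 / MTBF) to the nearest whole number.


Formula: λ = 1 / MTBF; FIT = λ × 1e9 = 1e9 / MTBF
λ = 1 / 152906 ≈ 6.540e-06 failures/hour
FIT = 1e9 / 152906 ≈ 6540 failures per 1e9 hours (nearest whole number)

λ = 6.540e-06 /h, FIT = 6540


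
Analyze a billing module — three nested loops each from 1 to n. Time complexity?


Reasoning: three levels of nesting over n
Complexity: O(n^3)

O(n^3)


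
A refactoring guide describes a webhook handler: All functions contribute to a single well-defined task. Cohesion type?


Reasoning: Best: single purpose
Type: Functional cohesion

Functional cohesion


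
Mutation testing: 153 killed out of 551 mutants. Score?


Mutation score = killed / total * 100
Mutation score = 153 / 551 * 100
Mutation score = 27.77%

27.77%


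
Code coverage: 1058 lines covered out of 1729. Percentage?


Coverage = covered / total * 100
Coverage = 1058 / 1729 * 100
Coverage = 61.19%

61.19%


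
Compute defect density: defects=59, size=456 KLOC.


Defect density = defects / KLOC
Defect density = 59 / 456
Defect density = 0.129 defects/KLOC

0.129 defects/KLOC


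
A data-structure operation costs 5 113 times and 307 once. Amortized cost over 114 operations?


Formula: Amortized cost = Total cost / Operations
Total cost = (113 * 5) + (1 * 307)
Total cost = 565 + 307 = 872
Amortized = 872 / 114 = 7.6491

7.6491


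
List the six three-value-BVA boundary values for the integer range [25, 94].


Range: [25, 94]
Boundaries: just below min, min, min+1, max-1, max, just above max
Values: [24, 25, 26, 93, 94, 95]

[24, 25, 26, 93, 94, 95]


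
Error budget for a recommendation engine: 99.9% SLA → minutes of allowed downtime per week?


Formula: allowed downtime = period * (100 - SLA) / 100
Period (week) = 10080 minutes
Unavailability fraction = (100 - 99.9) / 100
Allowed downtime = 10080 * (100 - 99.9) / 100
Allowed downtime = 10.08 minutes

10.08 minutes


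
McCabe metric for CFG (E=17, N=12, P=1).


Formula: V(G) = E - N + 2P
V(G) = 17 - 12 + 2*1
V(G) = 5 + 2
V(G) = 7

7


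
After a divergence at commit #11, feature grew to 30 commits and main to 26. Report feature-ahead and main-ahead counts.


Common ancestor: commit #11
feature commits after divergence: 30 - 11 = 19
main commits after divergence: 26 - 11 = 15
feature is 19 commits ahead of main
main is 15 commits ahead of feature

feature ahead: 19, main ahead: 15


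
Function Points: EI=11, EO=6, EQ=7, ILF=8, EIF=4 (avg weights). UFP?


UFP = EI*4 + EO*5 + EQ*4 + ILF*10 + EIF*7
UFP = 11*4 + 6*5 + 7*4 + 8*10 + 4*7
UFP = 44 + 30 + 28 + 80 + 28
UFP = 210

210


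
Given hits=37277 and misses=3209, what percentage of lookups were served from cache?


Formula: hit rate = hits / (hits + misses) * 100
hit rate = 37277 / (37277 + 3209) * 100
hit rate = 37277 / 40486 * 100
hit rate = 92.07%

92.07%


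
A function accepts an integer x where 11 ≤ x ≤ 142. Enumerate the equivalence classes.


Valid range: [11, 142]
Class 1: x < 11 — invalid
Class 2: 11 ≤ x ≤ 142 — valid
Class 3: x > 142 — invalid
Total equivalence classes: 3

3 equivalence classes


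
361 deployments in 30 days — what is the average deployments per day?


Formula: deployments per day = releases / days
= 361 / 30
= 12.033 deploys/day
(equivalently, 84.23 deploys/week)

12.033 deploys/day


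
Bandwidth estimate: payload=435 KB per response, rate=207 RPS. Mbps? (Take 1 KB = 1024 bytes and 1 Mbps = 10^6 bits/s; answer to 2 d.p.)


Formula: Mbps = payload_bytes * RPS * 8 / 1e6
Payload per request = 435 KB = 435 * 1024 = 445440 bytes
Total bytes/sec = 445440 * 207 = 92206080
Total bits/sec = 92206080 * 8 = 737648640
Mbps = 737648640 / 1e6 = 737.65

737.65 Mbps


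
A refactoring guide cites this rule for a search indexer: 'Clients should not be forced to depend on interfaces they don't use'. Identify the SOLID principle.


This describes the Interface Segregation Principle (ISP)

Interface Segregation Principle (ISP)


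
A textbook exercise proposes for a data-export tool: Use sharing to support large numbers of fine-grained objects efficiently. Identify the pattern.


This matches the Flyweight pattern

Flyweight


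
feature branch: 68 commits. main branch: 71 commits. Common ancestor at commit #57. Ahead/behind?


Common ancestor: commit #57
feature commits after divergence: 68 - 57 = 11
main commits after divergence: 71 - 57 = 14
feature is 11 commits ahead of main
main is 14 commits ahead of feature

feature ahead: 11, main ahead: 14


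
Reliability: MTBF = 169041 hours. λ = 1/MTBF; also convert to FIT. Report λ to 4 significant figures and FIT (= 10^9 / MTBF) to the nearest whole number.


Formula: λ = 1 / MTBF; FIT = λ × 1e9 = 1e9 / MTBF
λ = 1 / 169041 ≈ 5.916e-06 failures/hour
FIT = 1e9 / 169041 ≈ 5916 failures per 1e9 hours (nearest whole number)

λ = 5.916e-06 /h, FIT = 5916


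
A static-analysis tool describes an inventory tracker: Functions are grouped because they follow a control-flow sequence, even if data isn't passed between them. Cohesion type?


Reasoning: Grouped by order of execution within a routine, not by data flow
Type: Procedural cohesion

Procedural cohesion


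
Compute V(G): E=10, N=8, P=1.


Formula: V(G) = E - N + 2P
V(G) = 10 - 8 + 2*1
V(G) = 2 + 2
V(G) = 4

4


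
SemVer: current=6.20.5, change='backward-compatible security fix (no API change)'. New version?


Current: 6.20.5
Change category: 'backward-compatible security fix (no API change)' → patch bump
SemVer rule: patch bump → increment PATCH (MAJOR and MINOR unchanged)
New: 6.20.6

6.20.6


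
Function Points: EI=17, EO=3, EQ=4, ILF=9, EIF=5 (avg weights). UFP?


UFP = EI*4 + EO*5 + EQ*4 + ILF*10 + EIF*7
UFP = 17*4 + 3*5 + 4*4 + 9*10 + 5*7
UFP = 68 + 15 + 16 + 90 + 35
UFP = 224

224


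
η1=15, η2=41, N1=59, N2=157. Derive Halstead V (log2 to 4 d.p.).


Formula: V = N * log2(η), where N = N1 + N2 and η = η1 + η2
η = 15 + 41 = 56
N = 59 + 157 = 216
log2(56) ≈ 5.8074
V = 216 * 5.8074 = 1254.40

1254.40


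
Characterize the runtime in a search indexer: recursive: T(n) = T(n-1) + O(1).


Reasoning: linear recursion with constant work per frame
Complexity: O(n)

O(n)


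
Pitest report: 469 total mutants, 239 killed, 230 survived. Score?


Mutation score = killed / total * 100
Mutation score = 239 / 469 * 100
Mutation score = 50.96%

50.96%


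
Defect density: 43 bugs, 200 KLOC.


Defect density = defects / KLOC
Defect density = 43 / 200
Defect density = 0.215 defects/KLOC

0.215 defects/KLOC


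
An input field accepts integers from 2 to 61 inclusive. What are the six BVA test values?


Range: [2, 61]
Boundaries: just below min, min, min+1, max-1, max, just above max
Values: [1, 2, 3, 60, 61, 62]

[1, 2, 3, 60, 61, 62]


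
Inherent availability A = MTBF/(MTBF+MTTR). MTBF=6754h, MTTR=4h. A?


Availability = MTBF / (MTBF + MTTR)
Availability = 6754 / (6754 + 4)
Availability = 6754 / 6758
Availability = 99.9408%

99.9408%


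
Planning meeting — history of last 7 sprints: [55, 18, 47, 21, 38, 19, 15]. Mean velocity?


Formula: Avg velocity = Total points / Number of sprints
Points: [55, 18, 47, 21, 38, 19, 15]
Sum = 55 + 18 + 47 + 21 + 38 + 19 + 15 = 213
Avg velocity = 213 / 7 = 30.43 points/sprint

30.43 points/sprint


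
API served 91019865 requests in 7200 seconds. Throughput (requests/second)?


Formula: throughput = requests / seconds
throughput = 91019865 / 7200
throughput = 12641.65 requests/second

12641.65 requests/second


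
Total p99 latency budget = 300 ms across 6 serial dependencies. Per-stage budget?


Formula: per_stage = total_budget / stages
per_stage = 300 / 6
per_stage = 50.0 ms

50.0 ms


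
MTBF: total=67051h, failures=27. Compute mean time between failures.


Formula: MTBF = Total operating time / Number of failures
MTBF = 67051 / 27
MTBF = 2483.37 hours

2483.37 hours


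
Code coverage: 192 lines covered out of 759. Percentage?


Coverage = covered / total * 100
Coverage = 192 / 759 * 100
Coverage = 25.3%

25.3%


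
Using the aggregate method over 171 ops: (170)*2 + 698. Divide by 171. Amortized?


Formula: Amortized cost = Total cost / Operations
Total cost = (170 * 2) + (1 * 698)
Total cost = 340 + 698 = 1038
Amortized = 1038 / 171 = 6.0702

6.0702


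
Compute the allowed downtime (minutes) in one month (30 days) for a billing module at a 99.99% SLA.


Formula: allowed downtime = period * (100 - SLA) / 100
Period (month (30 days)) = 43200 minutes
Unavailability fraction = (100 - 99.99) / 100
Allowed downtime = 43200 * (100 - 99.99) / 100
Allowed downtime = 4.32 minutes

4.32 minutes


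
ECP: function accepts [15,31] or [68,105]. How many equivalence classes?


Valid ranges: [15,31] and [68,105]
Class 1: x < 15 — invalid
Class 2: 15 ≤ x ≤ 31 — valid
Class 3: 31 < x < 68 — invalid (gap between ranges)
Class 4: 68 ≤ x ≤ 105 — valid
Class 5: x > 105 — invalid
Total equivalence classes: 5

5 equivalence classes


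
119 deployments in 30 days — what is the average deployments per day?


Formula: deployments per day = releases / days
= 119 / 30
= 3.967 deploys/day
(equivalently, 27.77 deploys/week)

3.967 deploys/day


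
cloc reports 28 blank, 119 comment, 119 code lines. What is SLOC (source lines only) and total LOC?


Total LOC = blank + comment + code
Total LOC = 28 + 119 + 119 = 266
SLOC (source only) = code = 119

Total LOC: 266, SLOC: 119


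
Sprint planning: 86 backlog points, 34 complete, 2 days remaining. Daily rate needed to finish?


Formula: Required rate = Remaining points / Days left
Remaining = 86 - 34 = 52 points
Required rate = 52 / 2 = 26.0 points/day

26.0 points/day


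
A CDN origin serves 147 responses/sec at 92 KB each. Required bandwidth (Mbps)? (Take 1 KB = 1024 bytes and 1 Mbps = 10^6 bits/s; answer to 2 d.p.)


Formula: Mbps = payload_bytes * RPS * 8 / 1e6
Payload per request = 92 KB = 92 * 1024 = 94208 bytes
Total bytes/sec = 94208 * 147 = 13848576
Total bits/sec = 13848576 * 8 = 110788608
Mbps = 110788608 / 1e6 = 110.79

110.79 Mbps


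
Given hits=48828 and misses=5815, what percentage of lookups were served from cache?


Formula: hit rate = hits / (hits + misses) * 100
hit rate = 48828 / (48828 + 5815) * 100
hit rate = 48828 / 54643 * 100
hit rate = 89.36%

89.36%


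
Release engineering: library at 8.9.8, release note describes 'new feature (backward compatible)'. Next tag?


Current: 8.9.8
Change category: 'new feature (backward compatible)' → minor bump
SemVer rule: minor bump → increment MINOR, reset PATCH to 0 (MAJOR unchanged)
New: 8.10.0

8.10.0


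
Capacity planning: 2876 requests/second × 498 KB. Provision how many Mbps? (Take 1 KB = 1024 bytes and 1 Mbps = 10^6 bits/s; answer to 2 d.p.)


Formula: Mbps = payload_bytes * RPS * 8 / 1e6
Payload per request = 498 KB = 498 * 1024 = 509952 bytes
Total bytes/sec = 509952 * 2876 = 1466621952
Total bits/sec = 1466621952 * 8 = 11732975616
Mbps = 11732975616 / 1e6 = 11732.98

11732.98 Mbps


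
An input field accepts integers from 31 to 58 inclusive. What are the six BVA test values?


Range: [31, 58]
Boundaries: just below min, min, min+1, max-1, max, just above max
Values: [30, 31, 32, 57, 58, 59]

[30, 31, 32, 57, 58, 59]


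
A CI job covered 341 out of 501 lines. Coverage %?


Coverage = covered / total * 100
Coverage = 341 / 501 * 100
Coverage = 68.06%

68.06%


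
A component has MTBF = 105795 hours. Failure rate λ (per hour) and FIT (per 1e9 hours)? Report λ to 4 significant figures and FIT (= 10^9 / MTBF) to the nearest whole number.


Formula: λ = 1 / MTBF; FIT = λ × 1e9 = 1e9 / MTBF
λ = 1 / 105795 ≈ 9.452e-06 failures/hour
FIT = 1e9 / 105795 ≈ 9452 failures per 1e9 hours (nearest whole number)

λ = 9.452e-06 /h, FIT = 9452


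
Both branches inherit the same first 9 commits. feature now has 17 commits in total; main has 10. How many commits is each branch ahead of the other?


Common ancestor: commit #9
feature commits after divergence: 17 - 9 = 8
main commits after divergence: 10 - 9 = 1
feature is 8 commits ahead of main
main is 1 commits ahead of feature

feature ahead: 8, main ahead: 1


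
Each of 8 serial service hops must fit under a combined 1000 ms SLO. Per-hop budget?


Formula: per_stage = total_budget / stages
per_stage = 1000 / 8
per_stage = 125.0 ms

125.0 ms


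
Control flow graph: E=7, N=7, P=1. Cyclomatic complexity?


Formula: V(G) = E - N + 2P
V(G) = 7 - 7 + 2*1
V(G) = 0 + 2
V(G) = 2

2


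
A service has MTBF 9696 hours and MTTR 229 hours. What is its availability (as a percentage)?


Availability = MTBF / (MTBF + MTTR)
Availability = 9696 / (9696 + 229)
Availability = 9696 / 9925
Availability = 97.6927%

97.6927%


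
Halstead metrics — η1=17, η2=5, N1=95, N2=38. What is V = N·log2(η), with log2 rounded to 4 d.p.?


Formula: V = N * log2(η), where N = N1 + N2 and η = η1 + η2
η = 17 + 5 = 22
N = 95 + 38 = 133
log2(22) ≈ 4.4594
V = 133 * 4.4594 = 593.10

593.10


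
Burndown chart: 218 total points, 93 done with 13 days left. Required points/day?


Formula: Required rate = Remaining points / Days left
Remaining = 218 - 93 = 125 points
Required rate = 125 / 13 = 9.62 points/day

9.62 points/day


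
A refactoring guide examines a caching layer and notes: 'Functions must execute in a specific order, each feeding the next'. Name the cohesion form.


Reasoning: Output of one is input to next
Type: Sequential cohesion

Sequential cohesion


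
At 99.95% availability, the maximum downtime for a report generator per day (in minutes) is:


Formula: allowed downtime = period * (100 - SLA) / 100
Period (day) = 1440 minutes
Unavailability fraction = (100 - 99.95) / 100
Allowed downtime = 1440 * (100 - 99.95) / 100
Allowed downtime = 0.72 minutes

0.72 minutes


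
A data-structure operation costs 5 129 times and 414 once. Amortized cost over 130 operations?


Formula: Amortized cost = Total cost / Operations
Total cost = (129 * 5) + (1 * 414)
Total cost = 645 + 414 = 1059
Amortized = 1059 / 130 = 8.1462

8.1462


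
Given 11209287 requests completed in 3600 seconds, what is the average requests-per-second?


Formula: throughput = requests / seconds
throughput = 11209287 / 3600
throughput = 3113.69 requests/second

3113.69 requests/second


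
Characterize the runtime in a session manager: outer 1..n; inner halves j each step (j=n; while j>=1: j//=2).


Reasoning: n times log n
Complexity: O(n log n)

O(n log n)


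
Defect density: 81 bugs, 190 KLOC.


Defect density = defects / KLOC
Defect density = 81 / 190
Defect density = 0.426 defects/KLOC

0.426 defects/KLOC


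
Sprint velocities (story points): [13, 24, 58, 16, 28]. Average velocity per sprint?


Formula: Avg velocity = Total points / Number of sprints
Points: [13, 24, 58, 16, 28]
Sum = 13 + 24 + 58 + 16 + 28 = 139
Avg velocity = 139 / 5 = 27.8 points/sprint

27.8 points/sprint


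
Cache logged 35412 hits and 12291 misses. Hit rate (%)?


Formula: hit rate = hits / (hits + misses) * 100
hit rate = 35412 / (35412 + 12291) * 100
hit rate = 35412 / 47703 * 100
hit rate = 74.23%

74.23%


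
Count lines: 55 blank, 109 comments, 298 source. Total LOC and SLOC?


Total LOC = blank + comment + code
Total LOC = 55 + 109 + 298 = 462
SLOC (source only) = code = 298

Total LOC: 462, SLOC: 298


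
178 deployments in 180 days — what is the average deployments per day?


Formula: deployments per day = releases / days
= 178 / 180
= 0.989 deploys/day
(equivalently, 6.92 deploys/week)

0.989 deploys/day


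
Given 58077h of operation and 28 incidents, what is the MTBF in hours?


Formula: MTBF = Total operating time / Number of failures
MTBF = 58077 / 28
MTBF = 2074.18 hours

2074.18 hours


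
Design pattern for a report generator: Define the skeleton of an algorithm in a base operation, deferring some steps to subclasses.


This matches the Template Method pattern

Template Method


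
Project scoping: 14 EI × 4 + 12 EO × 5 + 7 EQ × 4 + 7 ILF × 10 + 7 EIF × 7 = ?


UFP = EI*4 + EO*5 + EQ*4 + ILF*10 + EIF*7
UFP = 14*4 + 12*5 + 7*4 + 7*10 + 7*7
UFP = 56 + 60 + 28 + 70 + 49
UFP = 263

263


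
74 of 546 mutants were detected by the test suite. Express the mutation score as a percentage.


Mutation score = killed / total * 100
Mutation score = 74 / 546 * 100
Mutation score = 13.55%

13.55%
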